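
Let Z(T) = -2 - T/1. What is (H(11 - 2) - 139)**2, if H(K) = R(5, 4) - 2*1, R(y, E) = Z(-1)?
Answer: 20164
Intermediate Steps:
Z(T) = -2 - T
R(y, E) = -1 (R(y, E) = -2 - 1*(-1) = -2 + 1 = -1)
H(K) = -3 (H(K) = -1 - 2*1 = -1 - 2 = -3)
(H(11 - 2) - 139)**2 = (-3 - 139)**2 = (-142)**2 = 20164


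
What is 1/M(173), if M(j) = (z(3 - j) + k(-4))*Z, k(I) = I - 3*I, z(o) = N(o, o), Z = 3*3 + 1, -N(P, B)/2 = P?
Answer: 1/3480 ≈ 0.00028736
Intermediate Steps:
N(P, B) = -2*P
Z = 10 (Z = 9 + 1 = 10)
z(o) = -2*o
k(I) = -2*I
M(j) = 20 + 20*j (M(j) = (-2*(3 - j) - 2*(-4))*10 = ((-6 + 2*j) + 8)*10 = (2 + 2*j)*10 = 20 + 20*j)
1/M(173) = 1/(20 + 20*173) = 1/(20 + 3460) = 1/3480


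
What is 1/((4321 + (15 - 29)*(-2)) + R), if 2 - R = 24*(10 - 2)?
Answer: 1/4159 ≈ 0.00024044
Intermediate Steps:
R = -190 (R = 2 - 24*(10 - 2) = 2 - 24*8 = 2 - 1*192 = 2 - 192 = -190)
1/((4321 + (15 - 29)*(-2)) + R) = 1/((4321 + (15 - 29)*(-2)) - 190) = 1/((4321 - 14*(-2)) - 190) = 1/((4321 + 28) - 190) = 1/(4349 - 190) = 1/4159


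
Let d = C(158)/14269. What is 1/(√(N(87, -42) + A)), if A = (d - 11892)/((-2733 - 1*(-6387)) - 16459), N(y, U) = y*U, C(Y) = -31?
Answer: -I*√121956342224790959795/667469260451 ≈ -0.016545*I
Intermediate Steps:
d = -31/14269 ≈ -0.0021725
N(y, U) = U*y
A = 169686979/182714545 (A = (-31/14269 - 11892)/((-2733 - 1*(-6387)) - 16459) = -169686979/(14269*((-2733 + 6387) - 16459)) = -169686979/(14269*(3654 - 16459)) = -169686979/14269/(-12805) = -169686979/14269*(-1/12805) = 169686979/182714545 ≈ 0.92870)
1/(√(N(87, -42) + A)) = 1/(√(-42*87 + 169686979/182714545)) = 1/(√(-3654 + 169686979/182714545)) = 1/(√(-667469260451/182714545)) = 1/(I*√121956342224790959795/182714545) = -I*√121956342224790959795/667469260451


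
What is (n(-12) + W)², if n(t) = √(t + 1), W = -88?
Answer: (88 - I*√11)² ≈ 7733.0 - 583.73*I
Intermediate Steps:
n(t) = √(1 + t)
(n(-12) + W)² = (√(1 - 12) - 88)² = (√(-11) - 88)² = (I*√11 - 88)² = (-88 + I*√11)²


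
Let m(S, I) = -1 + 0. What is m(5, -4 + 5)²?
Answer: 1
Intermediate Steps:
m(S, I) = -1
m(5, -4 + 5)² = (-1)² = 1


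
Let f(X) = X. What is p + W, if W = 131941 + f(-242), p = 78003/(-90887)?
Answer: 11969649010/90887 ≈ 1.3170e+5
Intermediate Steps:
p = -78003/90887 (p = 78003*(-1/90887) = -78003/90887 ≈ -0.85824)
W = 131699 (W = 131941 - 242 = 131699)
p + W = -78003/90887 + 131699 = 11969649010/90887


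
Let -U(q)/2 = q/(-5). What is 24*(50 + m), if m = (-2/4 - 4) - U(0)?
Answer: 1092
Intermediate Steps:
U(q) = 2*q/5 (U(q) = -2*q/(-5) = -2*q*(-1)/5 = -(-2)*q/5 = 2*q/5)
m = -9/2 (m = (-2/4 - 4) - 2*0/5 = (-2*¼ - 4) - 1*0 = (-½ - 4) + 0 = -9/2 + 0 = -9/2 ≈ -4.5000)
24*(50 + m) = 24*(50 - 9/2) = 24*(91/2) = 1092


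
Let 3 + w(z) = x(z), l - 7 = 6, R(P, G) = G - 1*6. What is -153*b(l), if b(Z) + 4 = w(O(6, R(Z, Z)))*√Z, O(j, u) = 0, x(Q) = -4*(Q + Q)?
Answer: 612 + 459*√13 ≈ 2266.9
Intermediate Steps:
R(P, G) = -6 + G (R(P, G) = G - 6 = -6 + G)
x(Q) = -8*Q
l = 13 (l = 7 + 6 = 13)
w(z) = -3 - 8*z
b(Z) = -4 - 3*√Z (b(Z) = -4 + (-3 - 8*0)*√Z = -4 + (-3 + 0)*√Z = -4 - 3*√Z)
-153*b(l) = -153*(-4 - 3*√13) = 612 + 459*√13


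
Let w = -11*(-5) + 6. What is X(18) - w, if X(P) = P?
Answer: -43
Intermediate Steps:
w = 61 (w = 55 + 6 = 61)
X(18) - w = 18 - 1*61 = 18 - 61 = -43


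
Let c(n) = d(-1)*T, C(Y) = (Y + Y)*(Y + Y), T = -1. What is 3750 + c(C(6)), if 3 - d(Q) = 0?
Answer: 3747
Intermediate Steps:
d(Q) = 3 (d(Q) = 3 - 1*0 = 3 + 0 = 3)
C(Y) = 4*Y² (C(Y) = (2*Y)*(2*Y) = 4*Y²)
c(n) = -3 (c(n) = 3*(-1) = -3)
3750 + c(C(6)) = 3750 - 3 = 3747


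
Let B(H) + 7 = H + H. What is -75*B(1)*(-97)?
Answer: -36375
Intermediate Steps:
B(H) = -7 + 2*H (B(H) = -7 + (H + H) = -7 + 2*H)
-75*B(1)*(-97) = -75*(-7 + 2*1)*(-97) = -75*(-7 + 2)*(-97) = -75*(-5)*(-97) = 375*(-97) = -36375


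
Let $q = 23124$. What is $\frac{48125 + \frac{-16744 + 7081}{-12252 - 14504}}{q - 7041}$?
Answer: $\frac{1287642163}{430316748} \approx 2.9923$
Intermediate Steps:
$\frac{48125 + \frac{-16744 + 7081}{-12252 - 14504}}{q - 7041} = \frac{48125 + \frac{-16744 + 7081}{-12252 - 14504}}{23124 - 7041} = \frac{48125 - \frac{9663}{-26756}}{23124 + \left(-19238 + 12197\right)} = \frac{48125 - - \frac{9663}{26756}}{23124 - 7041} = \frac{48125 + \frac{9663}{26756}}{16083} = \frac{1287642163}{26756} \cdot \frac{1}{16083} = \frac{1287642163}{430316748}$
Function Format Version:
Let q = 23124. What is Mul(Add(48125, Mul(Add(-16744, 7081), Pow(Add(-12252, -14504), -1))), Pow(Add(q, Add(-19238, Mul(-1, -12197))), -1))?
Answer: Rational(1287642163, 430316748) ≈ 2.9923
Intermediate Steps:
Mul(Add(48125, Mul(Add(-16744, 7081), Pow(Add(-12252, -14504), -1))), Pow(Add(q, Add(-19238, Mul(-1, -12197))), -1)) = Mul(Add(48125, Mul(Add(-16744, 7081), Pow(Add(-12252, -14504), -1))), Pow(Add(23124, Add(-19238, Mul(-1, -12197))), -1)) = Mul(Add(48125, Mul(-9663, Pow(-26756, -1))), Pow(Add(23124, Add(-19238, 12197)), -1)) = Mul(Add(48125, Mul(-9663, Rational(-1, 26756))), Pow(Add(23124, -7041), -1)) = Mul(Add(48125, Rational(9663, 26756)), Pow(16083, -1)) = Mul(Rational(1287642163, 26756), Rational(1, 16083)) = Rational(1287642163, 430316748)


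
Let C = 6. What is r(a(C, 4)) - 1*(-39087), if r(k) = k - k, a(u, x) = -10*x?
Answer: 39087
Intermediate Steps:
r(k) = 0
r(a(C, 4)) - 1*(-39087) = 0 - 1*(-39087) = 0 + 39087 = 39087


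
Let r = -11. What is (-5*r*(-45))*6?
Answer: -14850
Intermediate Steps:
(-5*r*(-45))*6 = (-5*(-11)*(-45))*6 = (55*(-45))*6 = -2475*6 = -14850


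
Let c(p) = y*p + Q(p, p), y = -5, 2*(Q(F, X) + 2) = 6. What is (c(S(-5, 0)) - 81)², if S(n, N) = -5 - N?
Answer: 3025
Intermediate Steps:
Q(F, X) = 1 (Q(F, X) = -2 + (½)*6 = -2 + 3 = 1)
c(p) = 1 - 5*p (c(p) = -5*p + 1 = 1 - 5*p)
(c(S(-5, 0)) - 81)² = ((1 - 5*(-5 - 1*0)) - 81)² = ((1 - 5*(-5 + 0)) - 81)² = ((1 - 5*(-5)) - 81)² = ((1 + 25) - 81)² = (26 - 81)² = (-55)² = 3025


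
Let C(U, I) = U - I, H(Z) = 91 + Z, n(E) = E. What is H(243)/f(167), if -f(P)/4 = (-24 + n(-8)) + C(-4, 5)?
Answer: 167/82 ≈ 2.0366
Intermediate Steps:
f(P) = 164 (f(P) = -4*((-24 - 8) + (-4 - 1*5)) = -4*(-32 + (-4 - 5)) = -4*(-32 - 9) = -4*(-41) = 164)
H(243)/f(167) = (91 + 243)/164 = 334*(1/164) = 167/82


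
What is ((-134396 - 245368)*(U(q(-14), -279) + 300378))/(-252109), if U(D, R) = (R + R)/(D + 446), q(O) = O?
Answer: 20740410957/45838 ≈ 4.5247e+5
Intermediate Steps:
U(D, R) = 2*R/(446 + D) (U(D, R) = (2*R)/(446 + D) = 2*R/(446 + D))
((-134396 - 245368)*(U(q(-14), -279) + 300378))/(-252109) = ((-134396 - 245368)*(2*(-279)/(446 - 14) + 300378))/(-252109) = -379764*(2*(-279)/432 + 300378)*(-1/252109) = -379764*(2*(-279)*(1/432) + 300378)*(-1/252109) = -379764*(-31/24 + 300378)*(-1/252109) = -379764*7209041/24*(-1/252109) = -228144520527/2*(-1/252109) = 20740410957/45838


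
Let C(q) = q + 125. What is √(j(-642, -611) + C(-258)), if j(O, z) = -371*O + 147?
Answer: 2*√59549 ≈ 488.05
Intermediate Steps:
C(q) = 125 + q
j(O, z) = 147 - 371*O
√(j(-642, -611) + C(-258)) = √((147 - 371*(-642)) + (125 - 258)) = √((147 + 238182) - 133) = √(238329 - 133) = √238196 = 2*√59549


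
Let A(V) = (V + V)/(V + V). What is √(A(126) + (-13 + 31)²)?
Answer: 5*√13 ≈ 18.028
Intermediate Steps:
A(V) = 1 (A(V) = (2*V)/((2*V)) = (2*V)*(1/(2*V)) = 1)
√(A(126) + (-13 + 31)²) = √(1 + (-13 + 31)²) = √(1 + 18²) = √(1 + 324) = √325 = 5*√13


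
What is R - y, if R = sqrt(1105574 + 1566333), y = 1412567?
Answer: -1412567 + sqrt(2671907) ≈ -1.4109e+6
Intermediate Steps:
R = sqrt(2671907) ≈ 1634.6
R - y = sqrt(2671907) - 1*1412567 = sqrt(2671907) - 1412567 = -1412567 + sqrt(2671907)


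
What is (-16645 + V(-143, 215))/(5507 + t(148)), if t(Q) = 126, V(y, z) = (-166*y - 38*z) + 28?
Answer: -1049/5633 ≈ -0.18622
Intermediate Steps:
V(y, z) = 28 - 166*y - 38*z
(-16645 + V(-143, 215))/(5507 + t(148)) = (-16645 + (28 - 166*(-143) - 38*215))/(5507 + 126) = (-16645 + (28 + 23738 - 8170))/5633 = (-16645 + 15596)*(1/5633) = -1049*1/5633 = -1049/5633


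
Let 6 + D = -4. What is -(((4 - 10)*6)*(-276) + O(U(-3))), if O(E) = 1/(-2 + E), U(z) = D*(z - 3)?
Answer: -576289/58 ≈ -9936.0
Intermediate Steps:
D = -10 (D = -6 - 4 = -10)
U(z) = 30 - 10*z (U(z) = -10*(z - 3) = -10*(-3 + z) = 30 - 10*z)
-(((4 - 10)*6)*(-276) + O(U(-3))) = -(((4 - 10)*6)*(-276) + 1/(-2 + (30 - 10*(-3)))) = -(-6*6*(-276) + 1/(-2 + (30 + 30))) = -(-36*(-276) + 1/(-2 + 60)) = -(9936 + 1/58) = -1*576289/58 = -576289/58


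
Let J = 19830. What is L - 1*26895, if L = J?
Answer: -7065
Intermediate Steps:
L = 19830
L - 1*26895 = 19830 - 1*26895 = 19830 - 26895 = -7065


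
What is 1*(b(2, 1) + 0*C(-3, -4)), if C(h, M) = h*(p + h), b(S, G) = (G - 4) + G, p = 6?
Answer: -2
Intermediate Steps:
b(S, G) = -4 + 2*G (b(S, G) = (-4 + G) + G = -4 + 2*G)
C(h, M) = h*(6 + h)
1*(b(2, 1) + 0*C(-3, -4)) = 1*((-4 + 2*1) + 0*(-3*(6 - 3))) = 1*((-4 + 2) + 0*(-3*3)) = 1*(-2 + 0*(-9)) = 1*(-2 + 0) = 1*(-2) = -2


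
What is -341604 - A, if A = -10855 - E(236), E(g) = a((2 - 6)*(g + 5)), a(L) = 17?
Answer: -330732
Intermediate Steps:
E(g) = 17
A = -10872 (A = -10855 - 1*17 = -10855 - 17 = -10872)
-341604 - A = -341604 - 1*(-10872) = -341604 + 10872 = -330732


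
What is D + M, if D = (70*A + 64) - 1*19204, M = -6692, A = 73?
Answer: -20722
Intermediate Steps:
D = -14030 (D = (70*73 + 64) - 1*19204 = (5110 + 64) - 19204 = 5174 - 19204 = -14030)
D + M = -14030 - 6692 = -20722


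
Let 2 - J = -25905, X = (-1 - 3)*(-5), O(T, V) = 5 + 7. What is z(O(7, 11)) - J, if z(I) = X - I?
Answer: -25899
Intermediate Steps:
O(T, V) = 12
X = 20 (X = -4*(-5) = 20)
z(I) = 20 - I
J = 25907 (J = 2 - 1*(-25905) = 2 + 25905 = 25907)
z(O(7, 11)) - J = (20 - 1*12) - 1*25907 = (20 - 12) - 25907 = 8 - 25907 = -25899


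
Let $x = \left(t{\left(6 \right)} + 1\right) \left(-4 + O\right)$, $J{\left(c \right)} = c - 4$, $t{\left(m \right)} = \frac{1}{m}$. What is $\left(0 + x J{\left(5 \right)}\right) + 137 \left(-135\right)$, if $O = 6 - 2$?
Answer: $-18495$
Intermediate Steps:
$O = 4$ ($O = 6 - 2 = 4$)
$J{\left(c \right)} = -4 + c$ ($J{\left(c \right)} = c - 4 = -4 + c$)
$x = 0$ ($x = \left(\frac{1}{6} + 1\right) \left(-4 + 4\right) = \left(\frac{1}{6} + 1\right) 0 = \frac{7}{6} \cdot 0 = 0$)
$\left(0 + x J{\left(5 \right)}\right) + 137 \left(-135\right) = \left(0 + 0 \left(-4 + 5\right)\right) + 137 \left(-135\right) = \left(0 + 0 \cdot 1\right) - 18495 = \left(0 + 0\right) - 18495 = 0 - 18495 = -18495$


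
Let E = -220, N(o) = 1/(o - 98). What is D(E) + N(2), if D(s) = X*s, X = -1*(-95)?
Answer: -2006401/96 ≈ -20900.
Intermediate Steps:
X = 95
N(o) = 1/(-98 + o)
D(s) = 95*s
D(E) + N(2) = 95*(-220) + 1/(-98 + 2) = -20900 + 1/(-96) = -20900 - 1/96 = -2006401/96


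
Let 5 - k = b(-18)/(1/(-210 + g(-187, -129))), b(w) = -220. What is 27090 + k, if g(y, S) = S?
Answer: -47485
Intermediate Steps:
k = -74575 (k = 5 - (-220)/(1/(-210 - 129)) = 5 - (-220)/(1/(-339)) = 5 - (-220)/(-1/339) = 5 - (-220)*(-339) = 5 - 1*74580 = 5 - 74580 = -74575)
27090 + k = 27090 - 74575 = -47485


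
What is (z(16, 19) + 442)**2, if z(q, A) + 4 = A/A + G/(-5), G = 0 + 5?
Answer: 191844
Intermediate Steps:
G = 5
z(q, A) = -4 (z(q, A) = -4 + (A/A + 5/(-5)) = -4 + (1 + 5*(-1/5)) = -4 + (1 - 1) = -4 + 0 = -4)
(z(16, 19) + 442)**2 = (-4 + 442)**2 = 438**2 = 191844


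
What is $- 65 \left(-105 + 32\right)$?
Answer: $4745$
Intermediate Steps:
$- 65 \left(-105 + 32\right) = \left(-65\right) \left(-73\right) = 4745$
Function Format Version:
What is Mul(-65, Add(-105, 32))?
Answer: 4745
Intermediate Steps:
Mul(-65, Add(-105, 32)) = Mul(-65, -73) = 4745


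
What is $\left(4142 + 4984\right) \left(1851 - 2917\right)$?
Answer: $-9728316$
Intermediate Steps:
$\left(4142 + 4984\right) \left(1851 - 2917\right) = 9126 \left(-1066\right) = -9728316$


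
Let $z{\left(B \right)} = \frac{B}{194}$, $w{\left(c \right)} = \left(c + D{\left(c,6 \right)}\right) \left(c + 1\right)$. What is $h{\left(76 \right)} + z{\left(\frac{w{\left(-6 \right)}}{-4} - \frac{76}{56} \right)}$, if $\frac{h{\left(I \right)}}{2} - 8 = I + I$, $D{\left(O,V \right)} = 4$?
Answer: $\frac{434533}{1358} \approx 319.98$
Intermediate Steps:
$h{\left(I \right)} = 16 + 4 I$ ($h{\left(I \right)} = 16 + 2 \left(I + I\right) = 16 + 2 \cdot 2 I = 16 + 4 I$)
$w{\left(c \right)} = \left(1 + c\right) \left(4 + c\right)$ ($w{\left(c \right)} = \left(c + 4\right) \left(c + 1\right) = \left(4 + c\right) \left(1 + c\right) = \left(1 + c\right) \left(4 + c\right)$)
$z{\left(B \right)} = \frac{B}{194}$ ($z{\left(B \right)} = B \frac{1}{194} = \frac{B}{194}$)
$h{\left(76 \right)} + z{\left(\frac{w{\left(-6 \right)}}{-4} - \frac{76}{56} \right)} = \left(16 + 4 \cdot 76\right) + \frac{\frac{4 + \left(-6\right)^{2} + 5 \left(-6\right)}{-4} - \frac{76}{56}}{194} = \left(16 + 304\right) + \frac{\left(4 + 36 - 30\right) \left(- \frac{1}{4}\right) - \frac{19}{14}}{194} = 320 + \frac{10 \left(- \frac{1}{4}\right) - \frac{19}{14}}{194} = 320 + \frac{- \frac{5}{2} - \frac{19}{14}}{194} = 320 + \frac{1}{194} \left(- \frac{27}{7}\right) = 320 - \frac{27}{1358} = \frac{434533}{1358}$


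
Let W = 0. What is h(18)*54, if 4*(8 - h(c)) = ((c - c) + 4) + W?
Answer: 378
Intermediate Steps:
h(c) = 7 (h(c) = 8 - (((c - c) + 4) + 0)/4 = 8 - ((0 + 4) + 0)/4 = 8 - (4 + 0)/4 = 8 - ¼*4 = 8 - 1 = 7)
h(18)*54 = 7*54 = 378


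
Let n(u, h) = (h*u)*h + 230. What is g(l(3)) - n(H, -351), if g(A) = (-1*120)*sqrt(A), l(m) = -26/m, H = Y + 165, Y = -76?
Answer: -10965119 - 40*I*sqrt(78) ≈ -1.0965e+7 - 353.27*I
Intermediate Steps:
H = 89 (H = -76 + 165 = 89)
n(u, h) = 230 + u*h**2 (n(u, h) = u*h**2 + 230 = 230 + u*h**2)
g(A) = -120*sqrt(A)
g(l(3)) - n(H, -351) = -120*I*sqrt(78)/3 - (230 + 89*(-351)**2) = -120*I*sqrt(78)/3 - (230 + 89*123201) = -40*I*sqrt(78) - (230 + 10964889) = -40*I*sqrt(78) - 1*10965119 = -40*I*sqrt(78) - 10965119 = -10965119 - 40*I*sqrt(78)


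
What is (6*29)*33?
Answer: 5742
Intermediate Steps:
(6*29)*33 = 174*33 = 5742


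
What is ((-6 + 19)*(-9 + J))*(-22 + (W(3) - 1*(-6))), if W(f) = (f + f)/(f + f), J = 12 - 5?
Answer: 390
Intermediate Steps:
J = 7
W(f) = 1 (W(f) = (2*f)/((2*f)) = (2*f)*(1/(2*f)) = 1)
((-6 + 19)*(-9 + J))*(-22 + (W(3) - 1*(-6))) = ((-6 + 19)*(-9 + 7))*(-22 + (1 - 1*(-6))) = (13*(-2))*(-22 + (1 + 6)) = -26*(-22 + 7) = -26*(-15) = 390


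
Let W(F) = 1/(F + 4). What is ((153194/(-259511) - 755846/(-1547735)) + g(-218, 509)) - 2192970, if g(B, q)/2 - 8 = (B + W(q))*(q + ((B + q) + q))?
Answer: -81350149512007186336/29435519163015 ≈ -2.7637e+6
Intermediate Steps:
W(F) = 1/(4 + F)
g(B, q) = 16 + 2*(B + 1/(4 + q))*(B + 3*q) (g(B, q) = 16 + 2*((B + 1/(4 + q))*(q + ((B + q) + q))) = 16 + 2*((B + 1/(4 + q))*(q + (B + 2*q))) = 16 + 2*((B + 1/(4 + q))*(B + 3*q)) = 16 + 2*(B + 1/(4 + q))*(B + 3*q))
((153194/(-259511) - 755846/(-1547735)) + g(-218, 509)) - 2192970 = ((153194/(-259511) - 755846/(-1547735)) + 2*(-218 + 3*509 + (4 + 509)*(8 + (-218)**2 + 3*(-218)*509))/(4 + 509)) - 2192970 = ((153194*(-1/259511) - 755846*(-1/1547735)) + 2*(-218 + 1527 + 513*(8 + 47524 - 332886))/513) - 2192970 = ((-153194/259511 + 107978/221105) + 2*(1/513)*(-218 + 1527 + 513*(-285354))) - 2192970 = (-5850480612/57379179655 + 2*(1/513)*(-218 + 1527 - 146386602)) - 2192970 = (-5850480612/57379179655 + 2*(1/513)*(-146385293)) - 2192970 = (-5850480612/57379179655 - 292770586/513) - 2192970 = -16798939053090181786/29435519163015 - 2192970 = -81350149512007186336/29435519163015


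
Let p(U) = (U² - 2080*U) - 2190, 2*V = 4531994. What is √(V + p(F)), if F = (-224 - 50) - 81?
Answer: 2*√782058 ≈ 1768.7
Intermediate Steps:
F = -355 (F = -274 - 81 = -355)
V = 2265997 (V = (½)*4531994 = 2265997)
p(U) = -2190 + U² - 2080*U
√(V + p(F)) = √(2265997 + (-2190 + (-355)² - 2080*(-355))) = √(2265997 + (-2190 + 126025 + 738400)) = √(2265997 + 862235) = √3128232 = 2*√782058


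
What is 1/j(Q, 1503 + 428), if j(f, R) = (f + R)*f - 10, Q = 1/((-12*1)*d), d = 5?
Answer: -3600/151859 ≈ -0.023706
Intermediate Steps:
Q = -1/60 (Q = 1/(-12*1*5) = 1/(-12*5) = 1/(-60) = -1/60 ≈ -0.016667)
j(f, R) = -10 + f*(R + f) (j(f, R) = (R + f)*f - 10 = f*(R + f) - 10 = -10 + f*(R + f))
1/j(Q, 1503 + 428) = 1/(-10 + (-1/60)² + (1503 + 428)*(-1/60)) = 1/(-10 + 1/3600 + 1931*(-1/60)) = 1/(-10 + 1/3600 - 1931/60) = 1/(-151859/3600) = -3600/151859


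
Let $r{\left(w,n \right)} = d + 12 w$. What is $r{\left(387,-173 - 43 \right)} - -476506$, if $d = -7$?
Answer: $481143$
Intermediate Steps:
$r{\left(w,n \right)} = -7 + 12 w$
$r{\left(387,-173 - 43 \right)} - -476506 = \left(-7 + 12 \cdot 387\right) - -476506 = \left(-7 + 4644\right) + 476506 = 4637 + 476506 = 481143$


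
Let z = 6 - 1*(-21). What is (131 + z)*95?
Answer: 15010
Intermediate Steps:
z = 27 (z = 6 + 21 = 27)
(131 + z)*95 = (131 + 27)*95 = 158*95 = 15010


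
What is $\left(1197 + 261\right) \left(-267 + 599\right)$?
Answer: $484056$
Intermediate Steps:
$\left(1197 + 261\right) \left(-267 + 599\right) = 1458 \cdot 332 = 484056$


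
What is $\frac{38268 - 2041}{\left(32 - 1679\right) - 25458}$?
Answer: $- \frac{36227}{27105} \approx -1.3365$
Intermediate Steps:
$\frac{38268 - 2041}{\left(32 - 1679\right) - 25458} = \frac{36227}{\left(32 - 1679\right) - 25458} = \frac{36227}{-1647 - 25458} = \frac{36227}{-27105} = 36227 \left(- \frac{1}{27105}\right) = - \frac{36227}{27105}$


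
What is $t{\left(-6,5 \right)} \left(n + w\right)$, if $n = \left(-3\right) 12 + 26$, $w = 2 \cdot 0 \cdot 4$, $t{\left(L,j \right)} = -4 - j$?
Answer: $90$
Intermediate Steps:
$w = 0$ ($w = 0 \cdot 4 = 0$)
$n = -10$ ($n = -36 + 26 = -10$)
$t{\left(-6,5 \right)} \left(n + w\right) = \left(-4 - 5\right) \left(-10 + 0\right) = \left(-4 - 5\right) \left(-10\right) = \left(-9\right) \left(-10\right) = 90$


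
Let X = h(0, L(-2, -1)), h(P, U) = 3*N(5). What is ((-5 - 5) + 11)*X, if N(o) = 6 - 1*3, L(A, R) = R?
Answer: 9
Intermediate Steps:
N(o) = 3 (N(o) = 6 - 3 = 3)
h(P, U) = 9 (h(P, U) = 3*3 = 9)
X = 9
((-5 - 5) + 11)*X = ((-5 - 5) + 11)*9 = (-10 + 11)*9 = 1*9 = 9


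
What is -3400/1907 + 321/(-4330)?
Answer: -15334147/8257310 ≈ -1.8570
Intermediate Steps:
-3400/1907 + 321/(-4330) = -3400*1/1907 + 321*(-1/4330) = -3400/1907 - 321/4330 = -15334147/8257310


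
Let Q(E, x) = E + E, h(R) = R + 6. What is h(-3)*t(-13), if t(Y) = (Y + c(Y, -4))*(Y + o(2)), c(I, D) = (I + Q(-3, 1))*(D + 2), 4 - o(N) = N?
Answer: -825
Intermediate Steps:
h(R) = 6 + R
Q(E, x) = 2*E
o(N) = 4 - N
c(I, D) = (-6 + I)*(2 + D) (c(I, D) = (I + 2*(-3))*(D + 2) = (I - 6)*(2 + D) = (-6 + I)*(2 + D))
t(Y) = (2 + Y)*(12 - Y) (t(Y) = (Y + (-12 - 6*(-4) + 2*Y - 4*Y))*(Y + (4 - 1*2)) = (Y + (-12 + 24 + 2*Y - 4*Y))*(Y + (4 - 2)) = (Y + (12 - 2*Y))*(Y + 2) = (12 - Y)*(2 + Y) = (2 + Y)*(12 - Y))
h(-3)*t(-13) = (6 - 3)*(24 - 1*(-13)² + 10*(-13)) = 3*(24 - 1*169 - 130) = 3*(24 - 169 - 130) = 3*(-275) = -825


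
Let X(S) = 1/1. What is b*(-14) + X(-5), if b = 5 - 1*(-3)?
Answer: -111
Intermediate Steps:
X(S) = 1
b = 8 (b = 5 + 3 = 8)
b*(-14) + X(-5) = 8*(-14) + 1 = -112 + 1 = -111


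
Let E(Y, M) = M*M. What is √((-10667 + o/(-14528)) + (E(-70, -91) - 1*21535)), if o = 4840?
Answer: I*√19722278014/908 ≈ 154.67*I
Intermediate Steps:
E(Y, M) = M²
√((-10667 + o/(-14528)) + (E(-70, -91) - 1*21535)) = √((-10667 + 4840/(-14528)) + ((-91)² - 1*21535)) = √((-10667 + 4840*(-1/14528)) + (8281 - 21535)) = √((-10667 - 605/1816) - 13254) = √(-19371877/1816 - 13254) = √(-43441141/1816) = I*√19722278014/908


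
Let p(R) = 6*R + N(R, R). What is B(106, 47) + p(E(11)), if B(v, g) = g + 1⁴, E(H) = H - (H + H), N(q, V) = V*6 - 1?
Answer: -85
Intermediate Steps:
N(q, V) = -1 + 6*V (N(q, V) = 6*V - 1 = -1 + 6*V)
E(H) = -H (E(H) = H - 2*H = -H)
B(v, g) = 1 + g (B(v, g) = g + 1 = 1 + g)
p(R) = -1 + 12*R (p(R) = 6*R + (-1 + 6*R) = -1 + 12*R)
B(106, 47) + p(E(11)) = (1 + 47) + (-1 + 12*(-1*11)) = 48 + (-1 + 12*(-11)) = 48 + (-1 - 132) = 48 - 133 = -85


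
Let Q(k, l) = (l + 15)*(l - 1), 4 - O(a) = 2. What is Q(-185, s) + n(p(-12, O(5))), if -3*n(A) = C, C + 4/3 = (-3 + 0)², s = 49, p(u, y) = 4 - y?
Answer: 27625/9 ≈ 3069.4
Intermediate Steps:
O(a) = 2 (O(a) = 4 - 1*2 = 4 - 2 = 2)
C = 23/3 (C = -4/3 + (-3 + 0)² = -4/3 + (-3)² = -4/3 + 9 = 23/3 ≈ 7.6667)
Q(k, l) = (-1 + l)*(15 + l) (Q(k, l) = (15 + l)*(-1 + l) = (-1 + l)*(15 + l))
n(A) = -23/9 (n(A) = -⅓*23/3 = -23/9)
Q(-185, s) + n(p(-12, O(5))) = (-15 + 49² + 14*49) - 23/9 = (-15 + 2401 + 686) - 23/9 = 3072 - 23/9 = 27625/9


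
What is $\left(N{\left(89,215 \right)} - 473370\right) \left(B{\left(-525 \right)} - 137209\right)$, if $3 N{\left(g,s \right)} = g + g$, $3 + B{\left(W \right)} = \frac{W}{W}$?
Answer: $64943429884$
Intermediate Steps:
$B{\left(W \right)} = -2$ ($B{\left(W \right)} = -3 + \frac{W}{W} = -3 + 1 = -2$)
$N{\left(g,s \right)} = \frac{2 g}{3}$ ($N{\left(g,s \right)} = \frac{g + g}{3} = \frac{2 g}{3}$)
$\left(N{\left(89,215 \right)} - 473370\right) \left(B{\left(-525 \right)} - 137209\right) = \left(\frac{2}{3} \cdot 89 - 473370\right) \left(-2 - 137209\right) = \left(\frac{178}{3} - 473370\right) \left(-137211\right) = \left(- \frac{1419932}{3}\right) \left(-137211\right) = 64943429884$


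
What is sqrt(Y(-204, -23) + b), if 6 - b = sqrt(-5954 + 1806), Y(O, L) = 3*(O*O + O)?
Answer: sqrt(124242 - 2*I*sqrt(1037)) ≈ 352.48 - 0.0914*I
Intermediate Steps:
Y(O, L) = 3*O + 3*O**2 (Y(O, L) = 3*(O**2 + O) = 3*(O + O**2) = 3*O + 3*O**2)
b = 6 - 2*I*sqrt(1037) (b = 6 - sqrt(-5954 + 1806) = 6 - sqrt(-4148) = 6 - 2*I*sqrt(1037) ≈ 6.0 - 64.405*I)
sqrt(Y(-204, -23) + b) = sqrt(3*(-204)*(1 - 204) + (6 - 2*I*sqrt(1037))) = sqrt(3*(-204)*(-203) + (6 - 2*I*sqrt(1037))) = sqrt(124236 + (6 - 2*I*sqrt(1037))) = sqrt(124242 - 2*I*sqrt(1037))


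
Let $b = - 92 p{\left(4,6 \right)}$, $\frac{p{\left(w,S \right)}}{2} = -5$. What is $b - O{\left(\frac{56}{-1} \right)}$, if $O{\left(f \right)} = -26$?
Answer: $946$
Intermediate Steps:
$p{\left(w,S \right)} = -10$ ($p{\left(w,S \right)} = 2 \left(-5\right) = -10$)
$b = 920$ ($b = \left(-92\right) \left(-10\right) = 920$)
$b - O{\left(\frac{56}{-1} \right)} = 920 - -26 = 920 + 26 = 946$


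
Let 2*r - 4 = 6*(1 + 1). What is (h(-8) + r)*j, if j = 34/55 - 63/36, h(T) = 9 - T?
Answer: -1245/44 ≈ -28.295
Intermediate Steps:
r = 8 (r = 2 + (6*(1 + 1))/2 = 2 + (6*2)/2 = 2 + (½)*12 = 2 + 6 = 8)
j = -249/220 (j = 34*(1/55) - 63*1/36 = 34/55 - 7/4 = -249/220 ≈ -1.1318)
(h(-8) + r)*j = ((9 - 1*(-8)) + 8)*(-249/220) = ((9 + 8) + 8)*(-249/220) = (17 + 8)*(-249/220) = 25*(-249/220) = -1245/44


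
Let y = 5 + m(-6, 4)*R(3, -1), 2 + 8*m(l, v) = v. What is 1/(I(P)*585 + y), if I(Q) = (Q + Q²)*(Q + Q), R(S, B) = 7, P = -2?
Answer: -4/18693 ≈ -0.00021398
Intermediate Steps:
m(l, v) = -¼ + v/8
I(Q) = 2*Q*(Q + Q²) (I(Q) = (Q + Q²)*(2*Q) = 2*Q*(Q + Q²))
y = 27/4 (y = 5 + (-¼ + (⅛)*4)*7 = 5 + (-¼ + ½)*7 = 5 + (¼)*7 = 5 + 7/4 = 27/4 ≈ 6.7500)
1/(I(P)*585 + y) = 1/((2*(-2)²*(1 - 2))*585 + 27/4) = 1/((2*4*(-1))*585 + 27/4) = 1/(-8*585 + 27/4) = 1/(-4680 + 27/4) = 1/(-18693/4) = -4/18693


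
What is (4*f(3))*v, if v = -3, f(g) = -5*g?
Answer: 180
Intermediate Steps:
(4*f(3))*v = (4*(-5*3))*(-3) = (4*(-15))*(-3) = -60*(-3) = 180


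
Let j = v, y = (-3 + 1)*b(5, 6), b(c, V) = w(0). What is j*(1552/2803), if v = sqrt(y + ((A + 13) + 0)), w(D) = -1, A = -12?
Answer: 1552*sqrt(3)/2803 ≈ 0.95902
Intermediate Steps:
b(c, V) = -1
y = 2 (y = (-3 + 1)*(-1) = -2*(-1) = 2)
v = sqrt(3) (v = sqrt(2 + ((-12 + 13) + 0)) = sqrt(2 + (1 + 0)) = sqrt(2 + 1) = sqrt(3) ≈ 1.7320)
j = sqrt(3) ≈ 1.7320
j*(1552/2803) = sqrt(3)*(1552/2803) = 1552*sqrt(3)/2803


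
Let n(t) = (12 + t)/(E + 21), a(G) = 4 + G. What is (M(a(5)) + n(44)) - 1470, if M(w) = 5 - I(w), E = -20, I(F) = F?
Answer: -1418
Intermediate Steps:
n(t) = 12 + t (n(t) = (12 + t)/(-20 + 21) = (12 + t)/1 = (12 + t)*1 = 12 + t)
M(w) = 5 - w
(M(a(5)) + n(44)) - 1470 = ((5 - (4 + 5)) + (12 + 44)) - 1470 = ((5 - 1*9) + 56) - 1470 = ((5 - 9) + 56) - 1470 = (-4 + 56) - 1470 = 52 - 1470 = -1418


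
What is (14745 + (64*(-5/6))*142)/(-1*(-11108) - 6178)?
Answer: 4303/2958 ≈ 1.4547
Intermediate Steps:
(14745 + (64*(-5/6))*142)/(-1*(-11108) - 6178) = (14745 + (64*(-5*⅙))*142)/(11108 - 6178) = (14745 + (64*(-⅚))*142)/4930 = (14745 - 160/3*142)*(1/4930) = (14745 - 22720/3)*(1/4930) = (21515/3)*(1/4930) = 4303/2958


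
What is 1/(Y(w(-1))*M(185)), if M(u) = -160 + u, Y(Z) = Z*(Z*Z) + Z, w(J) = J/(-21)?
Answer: 9261/11050 ≈ 0.83810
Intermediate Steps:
w(J) = -J/21 (w(J) = J*(-1/21) = -J/21)
Y(Z) = Z + Z**3 (Y(Z) = Z*Z**2 + Z = Z**3 + Z = Z + Z**3)
1/(Y(w(-1))*M(185)) = 1/((-1/21*(-1) + (-1/21*(-1))**3)*(-160 + 185)) = 1/((1/21 + (1/21)**3)*25) = (1/25)/(1/21 + 1/9261) = (1/25)/(442/9261) = (9261/442)*(1/25) = 9261/11050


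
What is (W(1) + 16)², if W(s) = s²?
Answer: 289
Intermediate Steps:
(W(1) + 16)² = (1² + 16)² = (1 + 16)² = 17² = 289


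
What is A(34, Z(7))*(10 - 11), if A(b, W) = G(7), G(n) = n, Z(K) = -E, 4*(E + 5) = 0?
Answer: -7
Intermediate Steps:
E = -5 (E = -5 + (¼)*0 = -5 + 0 = -5)
Z(K) = 5 (Z(K) = -1*(-5) = 5)
A(b, W) = 7
A(34, Z(7))*(10 - 11) = 7*(10 - 11) = 7*(-1) = -7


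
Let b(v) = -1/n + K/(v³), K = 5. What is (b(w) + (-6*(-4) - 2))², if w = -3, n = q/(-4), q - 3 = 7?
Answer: 8994001/18225 ≈ 493.50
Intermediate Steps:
q = 10 (q = 3 + 7 = 10)
n = -5/2 (n = 10/(-4) = 10*(-¼) = -5/2 ≈ -2.5000)
b(v) = ⅖ + 5/v³ (b(v) = -1/(-5/2) + 5/(v³) = -1*(-⅖) + 5/v³ = ⅖ + 5/v³)
(b(w) + (-6*(-4) - 2))² = ((⅖ + 5/(-3)³) + (-6*(-4) - 2))² = ((⅖ + 5*(-1/27)) + (24 - 2))² = ((⅖ - 5/27) + 22)² = (29/135 + 22)² = (2999/135)² = 8994001/18225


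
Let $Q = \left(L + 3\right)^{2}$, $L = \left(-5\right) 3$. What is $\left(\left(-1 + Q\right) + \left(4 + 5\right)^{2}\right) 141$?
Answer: $31584$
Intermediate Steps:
$L = -15$
$Q = 144$ ($Q = \left(-15 + 3\right)^{2} = \left(-12\right)^{2} = 144$)
$\left(\left(-1 + Q\right) + \left(4 + 5\right)^{2}\right) 141 = \left(\left(-1 + 144\right) + \left(4 + 5\right)^{2}\right) 141 = \left(143 + 9^{2}\right) 141 = \left(143 + 81\right) 141 = 224 \cdot 141 = 31584$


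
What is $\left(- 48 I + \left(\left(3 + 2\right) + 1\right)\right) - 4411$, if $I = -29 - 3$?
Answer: $-2869$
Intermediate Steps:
$I = -32$
$\left(- 48 I + \left(\left(3 + 2\right) + 1\right)\right) - 4411 = \left(\left(-48\right) \left(-32\right) + \left(\left(3 + 2\right) + 1\right)\right) - 4411 = \left(1536 + \left(5 + 1\right)\right) - 4411 = \left(1536 + 6\right) - 4411 = 1542 - 4411 = -2869$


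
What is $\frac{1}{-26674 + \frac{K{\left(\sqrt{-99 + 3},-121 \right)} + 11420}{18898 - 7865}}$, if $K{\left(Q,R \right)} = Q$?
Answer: $- \frac{541137062521}{14433729887380630} - \frac{11033 i \sqrt{6}}{21650594831070945} \approx -3.7491 \cdot 10^{-5} - 1.2482 \cdot 10^{-12} i$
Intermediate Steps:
$\frac{1}{-26674 + \frac{K{\left(\sqrt{-99 + 3},-121 \right)} + 11420}{18898 - 7865}} = \frac{1}{-26674 + \frac{\sqrt{-99 + 3} + 11420}{18898 - 7865}} = \frac{1}{-26674 + \frac{\sqrt{-96} + 11420}{11033}} = \frac{1}{-26674 + \left(4 i \sqrt{6} + 11420\right) \frac{1}{11033}} = \frac{1}{-26674 + \left(11420 + 4 i \sqrt{6}\right) \frac{1}{11033}} = \frac{1}{-26674 + \left(\frac{11420}{11033} + \frac{4 i \sqrt{6}}{11033}\right)} = \frac{1}{- \frac{294282822}{11033} + \frac{4 i \sqrt{6}}{11033}}$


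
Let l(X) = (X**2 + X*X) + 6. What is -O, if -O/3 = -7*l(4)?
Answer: -798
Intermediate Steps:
l(X) = 6 + 2*X**2 (l(X) = (X**2 + X**2) + 6 = 2*X**2 + 6 = 6 + 2*X**2)
O = 798 (O = -(-21)*(6 + 2*4**2) = -(-21)*(6 + 2*16) = -(-21)*(6 + 32) = -(-21)*38 = -3*(-266) = 798)
-O = -1*798 = -798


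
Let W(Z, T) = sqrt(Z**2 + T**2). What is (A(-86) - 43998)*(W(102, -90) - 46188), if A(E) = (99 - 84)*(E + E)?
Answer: 2151344664 - 279468*sqrt(514) ≈ 2.1450e+9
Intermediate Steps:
A(E) = 30*E (A(E) = 15*(2*E) = 30*E)
W(Z, T) = sqrt(T**2 + Z**2)
(A(-86) - 43998)*(W(102, -90) - 46188) = (30*(-86) - 43998)*(sqrt((-90)**2 + 102**2) - 46188) = (-2580 - 43998)*(sqrt(8100 + 10404) - 46188) = -46578*(sqrt(18504) - 46188) = -46578*(6*sqrt(514) - 46188) = -46578*(-46188 + 6*sqrt(514)) = 2151344664 - 279468*sqrt(514)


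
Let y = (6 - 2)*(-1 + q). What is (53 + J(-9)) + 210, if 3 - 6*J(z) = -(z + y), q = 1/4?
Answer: 523/2 ≈ 261.50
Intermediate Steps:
q = 1/4 ≈ 0.25000
y = -3 (y = (6 - 2)*(-1 + 1/4) = 4*(-3/4) = -3)
J(z) = z/6 (J(z) = 1/2 - (-1)*(z - 3)/6 = 1/2 - (-1)*(-3 + z)/6 = 1/2 - (3 - z)/6 = 1/2 + (-1/2 + z/6) = z/6)
(53 + J(-9)) + 210 = (53 + (1/6)*(-9)) + 210 = (53 - 3/2) + 210 = 103/2 + 210 = 523/2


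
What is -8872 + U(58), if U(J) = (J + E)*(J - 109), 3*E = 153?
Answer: -14431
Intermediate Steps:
E = 51 (E = (⅓)*153 = 51)
U(J) = (-109 + J)*(51 + J) (U(J) = (J + 51)*(J - 109) = (51 + J)*(-109 + J) = (-109 + J)*(51 + J))
-8872 + U(58) = -8872 + (-5559 + 58² - 58*58) = -8872 + (-5559 + 3364 - 3364) = -8872 - 5559 = -14431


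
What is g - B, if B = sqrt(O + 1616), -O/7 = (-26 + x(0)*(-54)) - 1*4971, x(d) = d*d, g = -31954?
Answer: -31954 - sqrt(36595) ≈ -32145.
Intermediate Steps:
x(d) = d**2
O = 34979 (O = -7*((-26 + 0**2*(-54)) - 1*4971) = -7*((-26 + 0*(-54)) - 4971) = -7*((-26 + 0) - 4971) = -7*(-26 - 4971) = -7*(-4997) = 34979)
B = sqrt(36595) (B = sqrt(34979 + 1616) = sqrt(36595) ≈ 191.30)
g - B = -31954 - sqrt(36595)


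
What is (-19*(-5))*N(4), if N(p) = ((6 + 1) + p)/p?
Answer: 1045/4 ≈ 261.25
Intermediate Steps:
N(p) = (7 + p)/p
(-19*(-5))*N(4) = (-19*(-5))*((7 + 4)/4) = 95*((¼)*11) = 95*(11/4) = 1045/4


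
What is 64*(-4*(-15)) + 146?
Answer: 3986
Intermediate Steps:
64*(-4*(-15)) + 146 = 64*60 + 146 = 3840 + 146 = 3986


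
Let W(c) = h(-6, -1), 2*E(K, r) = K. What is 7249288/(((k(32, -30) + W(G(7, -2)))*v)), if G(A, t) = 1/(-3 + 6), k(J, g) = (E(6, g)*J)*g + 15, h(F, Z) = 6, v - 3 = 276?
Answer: -233848/25731 ≈ -9.0882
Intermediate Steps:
v = 279 (v = 3 + 276 = 279)
E(K, r) = K/2
k(J, g) = 15 + 3*J*g (k(J, g) = (((½)*6)*J)*g + 15 = (3*J)*g + 15 = 3*J*g + 15 = 15 + 3*J*g)
G(A, t) = ⅓ (G(A, t) = 1/3 = ⅓)
W(c) = 6
7249288/(((k(32, -30) + W(G(7, -2)))*v)) = 7249288/((((15 + 3*32*(-30)) + 6)*279)) = 7249288/((((15 - 2880) + 6)*279)) = 7249288/(((-2865 + 6)*279)) = 7249288/((-2859*279)) = 7249288/(-797661) = 7249288*(-1/797661) = -233848/25731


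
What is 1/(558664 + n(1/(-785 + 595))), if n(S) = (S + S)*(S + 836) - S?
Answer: 9025/5041863228 ≈ 1.7900e-6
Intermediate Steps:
n(S) = -S + 2*S*(836 + S) (n(S) = (2*S)*(836 + S) - S = 2*S*(836 + S) - S = -S + 2*S*(836 + S))
1/(558664 + n(1/(-785 + 595))) = 1/(558664 + (1671 + 2/(-785 + 595))/(-785 + 595)) = 1/(558664 + (1671 + 2/(-190))/(-190)) = 1/(558664 - (1671 + 2*(-1/190))/190) = 1/(558664 - (1671 - 1/95)/190) = 1/(558664 - 1/190*158744/95) = 1/(558664 - 79372/9025) = 1/(5041863228/9025) = 9025/5041863228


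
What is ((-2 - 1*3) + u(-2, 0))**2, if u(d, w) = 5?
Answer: 0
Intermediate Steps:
((-2 - 1*3) + u(-2, 0))**2 = ((-2 - 1*3) + 5)**2 = ((-2 - 3) + 5)**2 = (-5 + 5)**2 = 0**2 = 0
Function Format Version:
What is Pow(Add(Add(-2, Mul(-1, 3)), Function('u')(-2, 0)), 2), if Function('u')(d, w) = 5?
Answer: 0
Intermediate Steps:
Pow(Add(Add(-2, Mul(-1, 3)), Function('u')(-2, 0)), 2) = Pow(Add(Add(-2, Mul(-1, 3)), 5), 2) = Pow(Add(Add(-2, -3), 5), 2) = Pow(Add(-5, 5), 2) = Pow(0, 2) = 0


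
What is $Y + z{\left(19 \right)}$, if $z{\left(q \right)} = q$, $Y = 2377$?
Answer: $2396$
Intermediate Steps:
$Y + z{\left(19 \right)} = 2377 + 19 = 2396$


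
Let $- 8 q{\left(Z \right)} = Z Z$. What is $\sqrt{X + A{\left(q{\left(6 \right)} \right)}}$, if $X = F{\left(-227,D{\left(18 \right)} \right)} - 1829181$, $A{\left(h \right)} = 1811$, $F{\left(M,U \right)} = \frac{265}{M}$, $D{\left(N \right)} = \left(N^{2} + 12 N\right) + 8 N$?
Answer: $\frac{i \sqrt{94162608885}}{227} \approx 1351.8 i$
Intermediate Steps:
$q{\left(Z \right)} = - \frac{Z^{2}}{8}$ ($q{\left(Z \right)} = - \frac{Z Z}{8} = - \frac{Z^{2}}{8}$)
$D{\left(N \right)} = N^{2} + 20 N$
$X = - \frac{415224352}{227}$ ($X = \frac{265}{-227} - 1829181 = 265 \left(- \frac{1}{227}\right) - 1829181 = - \frac{265}{227} - 1829181 = - \frac{415224352}{227} \approx -1.8292 \cdot 10^{6}$)
$\sqrt{X + A{\left(q{\left(6 \right)} \right)}} = \sqrt{- \frac{415224352}{227} + 1811} = \sqrt{- \frac{414813255}{227}} = \frac{i \sqrt{94162608885}}{227}$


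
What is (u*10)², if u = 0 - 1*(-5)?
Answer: 2500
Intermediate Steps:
u = 5 (u = 0 + 5 = 5)
(u*10)² = (5*10)² = 50² = 2500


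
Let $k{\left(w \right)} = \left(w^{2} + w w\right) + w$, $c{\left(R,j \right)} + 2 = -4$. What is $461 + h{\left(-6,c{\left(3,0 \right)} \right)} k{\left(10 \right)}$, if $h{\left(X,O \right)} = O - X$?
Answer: $461$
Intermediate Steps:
$c{\left(R,j \right)} = -6$ ($c{\left(R,j \right)} = -2 - 4 = -6$)
$k{\left(w \right)} = w + 2 w^{2}$ ($k{\left(w \right)} = \left(w^{2} + w^{2}\right) + w = 2 w^{2} + w = w + 2 w^{2}$)
$461 + h{\left(-6,c{\left(3,0 \right)} \right)} k{\left(10 \right)} = 461 + \left(-6 - -6\right) 10 \left(1 + 2 \cdot 10\right) = 461 + \left(-6 + 6\right) 10 \left(1 + 20\right) = 461 + 0 \cdot 10 \cdot 21 = 461 + 0 \cdot 210 = 461 + 0 = 461$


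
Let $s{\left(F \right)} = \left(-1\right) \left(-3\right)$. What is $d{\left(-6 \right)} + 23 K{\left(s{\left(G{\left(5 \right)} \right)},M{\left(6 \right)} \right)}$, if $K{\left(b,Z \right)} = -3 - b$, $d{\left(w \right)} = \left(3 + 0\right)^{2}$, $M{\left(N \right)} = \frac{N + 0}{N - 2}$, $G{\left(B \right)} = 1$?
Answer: $-129$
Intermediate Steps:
$M{\left(N \right)} = \frac{N}{-2 + N}$
$s{\left(F \right)} = 3$
$d{\left(w \right)} = 9$ ($d{\left(w \right)} = 3^{2} = 9$)
$d{\left(-6 \right)} + 23 K{\left(s{\left(G{\left(5 \right)} \right)},M{\left(6 \right)} \right)} = 9 + 23 \left(-3 - 3\right) = 9 + 23 \left(-6\right) = 9 - 138 = -129$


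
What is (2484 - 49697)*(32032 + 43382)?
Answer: -3560521182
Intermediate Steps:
(2484 - 49697)*(32032 + 43382) = -47213*75414 = -3560521182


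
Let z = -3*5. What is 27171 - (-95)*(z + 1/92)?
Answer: 2368727/92 ≈ 25747.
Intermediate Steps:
z = -15
27171 - (-95)*(z + 1/92) = 27171 - (-95)*(-15 + 1/92) = 27171 - (-95)*(-1379)/92 = 27171 - 1*131005/92 = 27171 - 131005/92 = 2368727/92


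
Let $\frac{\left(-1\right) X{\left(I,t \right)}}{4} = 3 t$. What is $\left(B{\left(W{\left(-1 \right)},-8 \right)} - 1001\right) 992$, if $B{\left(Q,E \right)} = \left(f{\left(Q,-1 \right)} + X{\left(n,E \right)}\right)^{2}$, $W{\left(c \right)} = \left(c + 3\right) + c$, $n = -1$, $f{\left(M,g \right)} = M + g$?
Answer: $8149280$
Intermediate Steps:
$X{\left(I,t \right)} = - 12 t$ ($X{\left(I,t \right)} = - 4 \cdot 3 t = - 12 t$)
$W{\left(c \right)} = 3 + 2 c$ ($W{\left(c \right)} = \left(3 + c\right) + c = 3 + 2 c$)
$B{\left(Q,E \right)} = \left(-1 + Q - 12 E\right)^{2}$ ($B{\left(Q,E \right)} = \left(\left(Q - 1\right) - 12 E\right)^{2} = \left(\left(-1 + Q\right) - 12 E\right)^{2} = \left(-1 + Q - 12 E\right)^{2}$)
$\left(B{\left(W{\left(-1 \right)},-8 \right)} - 1001\right) 992 = \left(\left(1 - \left(3 + 2 \left(-1\right)\right) + 12 \left(-8\right)\right)^{2} - 1001\right) 992 = \left(\left(1 - \left(3 - 2\right) - 96\right)^{2} - 1001\right) 992 = \left(\left(1 - 1 - 96\right)^{2} - 1001\right) 992 = \left(\left(-96\right)^{2} - 1001\right) 992 = \left(9216 - 1001\right) 992 = 8215 \cdot 992 = 8149280$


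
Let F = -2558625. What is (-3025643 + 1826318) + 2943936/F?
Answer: -1022875290687/852875 ≈ -1.1993e+6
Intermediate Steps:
(-3025643 + 1826318) + 2943936/F = (-3025643 + 1826318) + 2943936/(-2558625) = -1199325 + 2943936*(-1/2558625) = -1199325 - 981312/852875 = -1022875290687/852875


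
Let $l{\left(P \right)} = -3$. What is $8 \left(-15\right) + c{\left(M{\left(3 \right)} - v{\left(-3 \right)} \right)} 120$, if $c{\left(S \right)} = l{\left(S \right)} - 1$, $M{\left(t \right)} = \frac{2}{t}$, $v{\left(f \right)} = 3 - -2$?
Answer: $-600$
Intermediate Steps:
$v{\left(f \right)} = 5$ ($v{\left(f \right)} = 3 + 2 = 5$)
$c{\left(S \right)} = -4$ ($c{\left(S \right)} = -3 - 1 = -4$)
$8 \left(-15\right) + c{\left(M{\left(3 \right)} - v{\left(-3 \right)} \right)} 120 = 8 \left(-15\right) - 480 = -120 - 480 = -600$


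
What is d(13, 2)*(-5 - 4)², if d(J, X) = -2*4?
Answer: -648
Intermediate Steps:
d(J, X) = -8
d(13, 2)*(-5 - 4)² = -8*(-5 - 4)² = -8*(-9)² = -8*81 = -648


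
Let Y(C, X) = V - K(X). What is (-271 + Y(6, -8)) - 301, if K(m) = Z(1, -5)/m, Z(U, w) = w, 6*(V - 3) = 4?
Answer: -13655/24 ≈ -568.96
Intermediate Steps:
V = 11/3 (V = 3 + (1/6)*4 = 3 + 2/3 = 11/3 ≈ 3.6667)
K(m) = -5/m
Y(C, X) = 11/3 + 5/X (Y(C, X) = 11/3 - (-5)/X = 11/3 + 5/X)
(-271 + Y(6, -8)) - 301 = (-271 + (11/3 + 5/(-8))) - 301 = (-271 + (11/3 + 5*(-1/8))) - 301 = (-271 + (11/3 - 5/8)) - 301 = (-271 + 73/24) - 301 = -6431/24 - 301 = -13655/24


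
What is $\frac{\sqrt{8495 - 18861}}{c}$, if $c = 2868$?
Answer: $\frac{i \sqrt{10366}}{2868} \approx 0.0355 i$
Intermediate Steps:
$\frac{\sqrt{8495 - 18861}}{c} = \frac{\sqrt{8495 - 18861}}{2868} = \sqrt{-10366} \cdot \frac{1}{2868} = i \sqrt{10366} \cdot \frac{1}{2868} = \frac{i \sqrt{10366}}{2868}$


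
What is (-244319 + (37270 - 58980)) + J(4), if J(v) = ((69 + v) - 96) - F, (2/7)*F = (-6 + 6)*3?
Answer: -266052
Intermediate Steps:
F = 0 (F = 7*((-6 + 6)*3)/2 = 7*(0*3)/2 = (7/2)*0 = 0)
J(v) = -27 + v (J(v) = ((69 + v) - 96) - 1*0 = (-27 + v) + 0 = -27 + v)
(-244319 + (37270 - 58980)) + J(4) = (-244319 + (37270 - 58980)) + (-27 + 4) = (-244319 - 21710) - 23 = -266029 - 23 = -266052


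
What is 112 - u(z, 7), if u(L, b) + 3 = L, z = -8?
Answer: 123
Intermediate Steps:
u(L, b) = -3 + L
112 - u(z, 7) = 112 - (-3 - 8) = 112 - 1*(-11) = 112 + 11 = 123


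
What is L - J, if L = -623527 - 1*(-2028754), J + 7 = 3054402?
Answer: -1649168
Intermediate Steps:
J = 3054395 (J = -7 + 3054402 = 3054395)
L = 1405227 (L = -623527 + 2028754 = 1405227)
L - J = 1405227 - 1*3054395 = 1405227 - 3054395 = -1649168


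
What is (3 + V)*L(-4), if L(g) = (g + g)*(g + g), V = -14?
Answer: -704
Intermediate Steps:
L(g) = 4*g² (L(g) = (2*g)*(2*g) = 4*g²)
(3 + V)*L(-4) = (3 - 14)*(4*(-4)²) = -44*16 = -11*64 = -704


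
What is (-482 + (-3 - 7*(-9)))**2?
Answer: 178084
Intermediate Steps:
(-482 + (-3 - 7*(-9)))**2 = (-482 + (-3 + 63))**2 = (-482 + 60)**2 = (-422)**2 = 178084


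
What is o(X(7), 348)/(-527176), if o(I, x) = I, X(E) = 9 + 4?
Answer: -1/40552 ≈ -2.4660e-5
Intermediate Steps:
X(E) = 13
o(X(7), 348)/(-527176) = 13/(-527176) = 13*(-1/527176) = -1/40552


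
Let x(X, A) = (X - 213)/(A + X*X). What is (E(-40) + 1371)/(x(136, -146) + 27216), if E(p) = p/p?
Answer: 3596600/71344789 ≈ 0.050412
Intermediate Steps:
x(X, A) = (-213 + X)/(A + X²)
E(p) = 1
(E(-40) + 1371)/(x(136, -146) + 27216) = (1 + 1371)/((-213 + 136)/(-146 + 136²) + 27216) = 1372/(-77/(-146 + 18496) + 27216) = 1372/(-77/18350 + 27216) = 1372/(499413523/18350) = 1372*(18350/499413523) = 3596600/71344789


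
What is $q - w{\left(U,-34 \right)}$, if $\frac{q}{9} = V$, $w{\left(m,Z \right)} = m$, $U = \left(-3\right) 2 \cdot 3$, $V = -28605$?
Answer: $-257427$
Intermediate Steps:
$U = -18$ ($U = \left(-6\right) 3 = -18$)
$q = -257445$ ($q = 9 \left(-28605\right) = -257445$)
$q - w{\left(U,-34 \right)} = -257445 - -18 = -257445 + 18 = -257427$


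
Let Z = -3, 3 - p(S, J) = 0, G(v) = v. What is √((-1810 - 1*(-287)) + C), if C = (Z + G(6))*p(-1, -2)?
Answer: I*√1514 ≈ 38.91*I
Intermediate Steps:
p(S, J) = 3 (p(S, J) = 3 - 1*0 = 3 + 0 = 3)
C = 9 (C = (-3 + 6)*3 = 3*3 = 9)
√((-1810 - 1*(-287)) + C) = √((-1810 - 1*(-287)) + 9) = √((-1810 + 287) + 9) = √(-1523 + 9) = √(-1514) = I*√1514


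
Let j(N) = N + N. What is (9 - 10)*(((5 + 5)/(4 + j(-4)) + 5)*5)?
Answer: -25/2 ≈ -12.500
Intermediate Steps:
j(N) = 2*N
(9 - 10)*(((5 + 5)/(4 + j(-4)) + 5)*5) = (9 - 10)*(((5 + 5)/(4 + 2*(-4)) + 5)*5) = -(10/(4 - 8) + 5)*5 = -(10/(-4) + 5)*5 = -(10*(-1/4) + 5)*5 = -(-5/2 + 5)*5 = -5*5/2 = -1*25/2 = -25/2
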